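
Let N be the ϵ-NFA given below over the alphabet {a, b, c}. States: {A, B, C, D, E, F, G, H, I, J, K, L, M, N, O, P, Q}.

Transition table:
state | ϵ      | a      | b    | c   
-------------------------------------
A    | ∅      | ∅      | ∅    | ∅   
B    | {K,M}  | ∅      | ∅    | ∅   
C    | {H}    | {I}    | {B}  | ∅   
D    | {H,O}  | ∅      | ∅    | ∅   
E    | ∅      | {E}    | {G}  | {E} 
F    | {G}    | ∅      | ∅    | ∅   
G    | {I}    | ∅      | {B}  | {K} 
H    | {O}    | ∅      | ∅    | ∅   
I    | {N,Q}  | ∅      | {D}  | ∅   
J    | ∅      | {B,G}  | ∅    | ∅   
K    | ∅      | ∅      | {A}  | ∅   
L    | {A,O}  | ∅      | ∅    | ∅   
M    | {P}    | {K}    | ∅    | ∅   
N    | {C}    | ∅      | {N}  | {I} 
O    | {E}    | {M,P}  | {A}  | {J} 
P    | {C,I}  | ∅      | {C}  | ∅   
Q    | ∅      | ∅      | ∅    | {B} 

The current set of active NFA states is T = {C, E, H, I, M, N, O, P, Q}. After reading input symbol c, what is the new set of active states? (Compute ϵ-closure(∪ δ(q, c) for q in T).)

E on c → {E}.
N on c → {I}.
O on c → {J}.
Q on c → {B}.
No c-transition from C, H, I, M, P.
Union after reading c: {B, E, I, J}.
Now take the ϵ-closure:
From B via ϵ: add K, M.
From I via ϵ: add N, Q.
From M via ϵ: add P.
From N via ϵ: add C.
From C via ϵ: add H.
From H via ϵ: add O.
No new states can be added; the closed set is {B, C, E, H, I, J, K, M, N, O, P, Q}.

{B, C, E, H, I, J, K, M, N, O, P, Q}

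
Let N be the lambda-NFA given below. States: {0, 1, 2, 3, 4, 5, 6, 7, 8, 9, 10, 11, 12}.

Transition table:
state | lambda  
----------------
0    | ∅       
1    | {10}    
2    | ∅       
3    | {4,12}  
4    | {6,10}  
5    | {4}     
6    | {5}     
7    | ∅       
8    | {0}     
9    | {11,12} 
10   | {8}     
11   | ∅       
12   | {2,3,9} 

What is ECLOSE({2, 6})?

Start with {2, 6}.
From 6 via lambda: add 5.
From 5 via lambda: add 4.
From 4 via lambda: add 10.
From 10 via lambda: add 8.
From 8 via lambda: add 0.
No new states can be added; the closed set is {0, 2, 4, 5, 6, 8, 10}.

{0, 2, 4, 5, 6, 8, 10}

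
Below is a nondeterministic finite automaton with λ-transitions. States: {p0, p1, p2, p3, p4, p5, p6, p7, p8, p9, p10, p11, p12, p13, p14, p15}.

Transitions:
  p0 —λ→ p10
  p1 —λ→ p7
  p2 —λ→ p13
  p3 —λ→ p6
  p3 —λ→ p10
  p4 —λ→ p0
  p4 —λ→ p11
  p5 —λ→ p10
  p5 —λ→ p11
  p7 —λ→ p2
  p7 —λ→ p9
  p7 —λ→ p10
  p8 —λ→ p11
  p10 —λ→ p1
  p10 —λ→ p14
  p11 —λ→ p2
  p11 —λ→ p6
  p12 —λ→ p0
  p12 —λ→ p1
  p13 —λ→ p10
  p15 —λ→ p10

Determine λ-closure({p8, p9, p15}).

Start with {p8, p9, p15}.
From p8 via λ: add p11.
From p15 via λ: add p10.
From p10 via λ: add p1, p14.
From p11 via λ: add p2, p6.
From p1 via λ: add p7.
From p2 via λ: add p13.
No new states can be added; the closed set is {p1, p2, p6, p7, p8, p9, p10, p11, p13, p14, p15}.

{p1, p2, p6, p7, p8, p9, p10, p11, p13, p14, p15}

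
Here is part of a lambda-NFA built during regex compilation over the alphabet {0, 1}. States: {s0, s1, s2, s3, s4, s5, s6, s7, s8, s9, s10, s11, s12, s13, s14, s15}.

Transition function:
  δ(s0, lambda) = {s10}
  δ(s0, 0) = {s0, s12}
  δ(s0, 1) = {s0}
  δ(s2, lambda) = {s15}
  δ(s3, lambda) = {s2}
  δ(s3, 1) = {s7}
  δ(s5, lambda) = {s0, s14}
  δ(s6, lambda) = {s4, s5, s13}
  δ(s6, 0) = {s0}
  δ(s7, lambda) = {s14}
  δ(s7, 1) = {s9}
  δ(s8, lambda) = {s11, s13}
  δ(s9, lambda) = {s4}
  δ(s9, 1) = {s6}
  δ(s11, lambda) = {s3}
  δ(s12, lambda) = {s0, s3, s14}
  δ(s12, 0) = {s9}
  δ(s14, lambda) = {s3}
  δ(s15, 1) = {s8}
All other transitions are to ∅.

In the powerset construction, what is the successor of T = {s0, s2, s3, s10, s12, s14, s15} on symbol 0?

s0 on 0 → {s0, s12}.
s12 on 0 → {s9}.
No 0-transition from s2, s3, s10, s14, s15.
Union after reading 0: {s0, s9, s12}.
Now take the lambda-closure:
From s0 via lambda: add s10.
From s9 via lambda: add s4.
From s12 via lambda: add s3, s14.
From s3 via lambda: add s2.
From s2 via lambda: add s15.
No new states can be added; the closed set is {s0, s2, s3, s4, s9, s10, s12, s14, s15}.

{s0, s2, s3, s4, s9, s10, s12, s14, s15}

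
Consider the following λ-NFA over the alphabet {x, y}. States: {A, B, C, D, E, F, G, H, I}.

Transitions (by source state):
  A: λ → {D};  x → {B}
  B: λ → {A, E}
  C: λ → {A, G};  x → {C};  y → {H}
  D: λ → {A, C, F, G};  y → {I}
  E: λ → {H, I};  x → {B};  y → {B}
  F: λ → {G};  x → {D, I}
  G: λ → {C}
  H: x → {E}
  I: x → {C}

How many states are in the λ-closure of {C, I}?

Start with {C, I}.
From C via λ: add A, G.
From A via λ: add D.
From D via λ: add F.
λ-closure = {A, C, D, F, G, I}, which has 6 states.

6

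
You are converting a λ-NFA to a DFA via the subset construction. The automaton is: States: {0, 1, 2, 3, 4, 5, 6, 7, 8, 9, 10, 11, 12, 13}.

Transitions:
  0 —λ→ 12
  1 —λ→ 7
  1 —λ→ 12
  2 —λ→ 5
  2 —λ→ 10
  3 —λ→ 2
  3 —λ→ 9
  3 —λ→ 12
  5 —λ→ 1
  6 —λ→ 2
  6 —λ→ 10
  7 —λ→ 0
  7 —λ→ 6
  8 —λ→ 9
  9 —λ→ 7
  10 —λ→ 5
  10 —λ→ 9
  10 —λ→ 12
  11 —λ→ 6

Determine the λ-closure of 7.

{0, 1, 2, 5, 6, 7, 9, 10, 12}

Start with {7}.
From 7 via λ: add 0, 6.
From 0 via λ: add 12.
From 6 via λ: add 2, 10.
From 2 via λ: add 5.
From 10 via λ: add 9.
From 5 via λ: add 1.
No new states can be added; the closed set is {0, 1, 2, 5, 6, 7, 9, 10, 12}.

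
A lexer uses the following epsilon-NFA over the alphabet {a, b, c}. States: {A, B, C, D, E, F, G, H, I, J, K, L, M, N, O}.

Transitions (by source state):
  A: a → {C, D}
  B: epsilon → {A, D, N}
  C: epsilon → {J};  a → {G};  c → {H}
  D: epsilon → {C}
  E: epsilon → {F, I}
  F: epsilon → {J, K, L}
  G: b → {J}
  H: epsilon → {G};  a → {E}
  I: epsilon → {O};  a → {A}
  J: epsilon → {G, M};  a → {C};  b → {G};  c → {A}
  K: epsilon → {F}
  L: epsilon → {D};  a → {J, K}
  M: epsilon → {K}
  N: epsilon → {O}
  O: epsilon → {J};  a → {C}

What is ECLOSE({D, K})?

Start with {D, K}.
From D via epsilon: add C.
From K via epsilon: add F.
From C via epsilon: add J.
From F via epsilon: add L.
From J via epsilon: add G, M.
No new states can be added; the closed set is {C, D, F, G, J, K, L, M}.

{C, D, F, G, J, K, L, M}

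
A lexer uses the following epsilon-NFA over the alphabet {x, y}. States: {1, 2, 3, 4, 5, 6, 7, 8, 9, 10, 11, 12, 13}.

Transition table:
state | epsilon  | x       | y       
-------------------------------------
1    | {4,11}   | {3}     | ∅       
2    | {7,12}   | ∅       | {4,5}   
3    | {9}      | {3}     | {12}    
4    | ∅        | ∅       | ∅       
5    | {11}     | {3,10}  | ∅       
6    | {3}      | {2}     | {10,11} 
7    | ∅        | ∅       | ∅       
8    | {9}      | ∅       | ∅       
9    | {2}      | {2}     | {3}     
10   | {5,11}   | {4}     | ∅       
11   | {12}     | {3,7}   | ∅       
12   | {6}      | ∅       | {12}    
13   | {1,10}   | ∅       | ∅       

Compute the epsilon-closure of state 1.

Start with {1}.
From 1 via epsilon: add 4, 11.
From 11 via epsilon: add 12.
From 12 via epsilon: add 6.
From 6 via epsilon: add 3.
From 3 via epsilon: add 9.
From 9 via epsilon: add 2.
From 2 via epsilon: add 7.
No new states can be added; the closed set is {1, 2, 3, 4, 6, 7, 9, 11, 12}.

{1, 2, 3, 4, 6, 7, 9, 11, 12}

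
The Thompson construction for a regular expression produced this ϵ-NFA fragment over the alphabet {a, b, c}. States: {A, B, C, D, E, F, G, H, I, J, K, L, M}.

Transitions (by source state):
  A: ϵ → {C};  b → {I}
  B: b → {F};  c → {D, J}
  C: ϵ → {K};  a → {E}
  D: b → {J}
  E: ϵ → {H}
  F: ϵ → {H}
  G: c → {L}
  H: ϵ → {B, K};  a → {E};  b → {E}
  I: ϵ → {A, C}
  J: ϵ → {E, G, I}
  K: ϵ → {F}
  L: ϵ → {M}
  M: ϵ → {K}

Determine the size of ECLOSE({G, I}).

Start with {G, I}.
From I via ϵ: add A, C.
From C via ϵ: add K.
From K via ϵ: add F.
From F via ϵ: add H.
From H via ϵ: add B.
ϵ-closure = {A, B, C, F, G, H, I, K}, which has 8 states.

8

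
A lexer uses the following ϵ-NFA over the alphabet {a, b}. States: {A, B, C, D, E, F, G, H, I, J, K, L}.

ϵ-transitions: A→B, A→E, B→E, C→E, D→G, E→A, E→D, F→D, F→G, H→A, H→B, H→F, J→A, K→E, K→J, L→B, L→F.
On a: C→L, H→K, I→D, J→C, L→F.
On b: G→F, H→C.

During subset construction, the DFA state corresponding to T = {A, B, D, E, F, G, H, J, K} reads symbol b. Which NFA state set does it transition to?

G on b → {F}.
H on b → {C}.
No b-transition from A, B, D, E, F, J, K.
Union after reading b: {C, F}.
Now take the ϵ-closure:
From C via ϵ: add E.
From F via ϵ: add D, G.
From E via ϵ: add A.
From A via ϵ: add B.
No new states can be added; the closed set is {A, B, C, D, E, F, G}.

{A, B, C, D, E, F, G}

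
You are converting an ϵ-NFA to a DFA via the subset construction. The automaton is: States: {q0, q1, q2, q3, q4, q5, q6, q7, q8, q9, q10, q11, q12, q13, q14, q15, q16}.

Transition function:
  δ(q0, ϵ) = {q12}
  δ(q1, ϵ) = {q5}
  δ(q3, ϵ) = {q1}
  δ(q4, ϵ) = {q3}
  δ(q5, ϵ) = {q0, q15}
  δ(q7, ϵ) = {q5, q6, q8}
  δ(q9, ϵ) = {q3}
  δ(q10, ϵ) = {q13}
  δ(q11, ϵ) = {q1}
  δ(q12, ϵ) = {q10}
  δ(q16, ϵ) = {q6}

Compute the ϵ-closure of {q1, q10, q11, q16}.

{q0, q1, q5, q6, q10, q11, q12, q13, q15, q16}

Start with {q1, q10, q11, q16}.
From q1 via ϵ: add q5.
From q10 via ϵ: add q13.
From q16 via ϵ: add q6.
From q5 via ϵ: add q0, q15.
From q0 via ϵ: add q12.
No new states can be added; the closed set is {q0, q1, q5, q6, q10, q11, q12, q13, q15, q16}.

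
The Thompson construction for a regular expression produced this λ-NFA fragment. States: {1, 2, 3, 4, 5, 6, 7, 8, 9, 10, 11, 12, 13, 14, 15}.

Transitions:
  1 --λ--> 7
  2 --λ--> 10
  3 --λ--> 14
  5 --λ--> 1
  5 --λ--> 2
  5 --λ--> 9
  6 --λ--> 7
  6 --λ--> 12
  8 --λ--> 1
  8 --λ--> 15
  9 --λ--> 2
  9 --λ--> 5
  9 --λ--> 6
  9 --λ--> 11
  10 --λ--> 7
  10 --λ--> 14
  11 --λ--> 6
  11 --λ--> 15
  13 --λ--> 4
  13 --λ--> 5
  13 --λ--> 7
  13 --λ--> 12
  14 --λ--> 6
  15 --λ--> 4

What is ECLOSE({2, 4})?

{2, 4, 6, 7, 10, 12, 14}

Start with {2, 4}.
From 2 via λ: add 10.
From 10 via λ: add 7, 14.
From 14 via λ: add 6.
From 6 via λ: add 12.
No new states can be added; the closed set is {2, 4, 6, 7, 10, 12, 14}.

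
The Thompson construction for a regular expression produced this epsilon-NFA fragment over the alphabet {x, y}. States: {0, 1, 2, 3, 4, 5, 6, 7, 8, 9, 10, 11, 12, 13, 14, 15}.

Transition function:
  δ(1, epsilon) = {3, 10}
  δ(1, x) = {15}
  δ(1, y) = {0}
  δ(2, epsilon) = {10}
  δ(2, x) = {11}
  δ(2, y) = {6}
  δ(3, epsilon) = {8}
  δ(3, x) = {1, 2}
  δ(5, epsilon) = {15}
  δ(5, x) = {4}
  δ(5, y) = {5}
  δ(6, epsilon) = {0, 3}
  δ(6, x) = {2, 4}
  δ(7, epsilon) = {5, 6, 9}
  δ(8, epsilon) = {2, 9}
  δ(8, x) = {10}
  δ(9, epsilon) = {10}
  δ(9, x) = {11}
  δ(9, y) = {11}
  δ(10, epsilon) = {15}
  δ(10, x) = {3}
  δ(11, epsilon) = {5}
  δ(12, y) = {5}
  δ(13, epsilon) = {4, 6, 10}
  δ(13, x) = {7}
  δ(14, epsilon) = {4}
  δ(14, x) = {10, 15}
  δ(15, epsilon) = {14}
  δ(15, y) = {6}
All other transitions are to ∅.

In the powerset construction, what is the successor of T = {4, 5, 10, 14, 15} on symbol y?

{0, 2, 3, 4, 5, 6, 8, 9, 10, 14, 15}

5 on y → {5}.
15 on y → {6}.
No y-transition from 4, 10, 14.
Union after reading y: {5, 6}.
Now take the epsilon-closure:
From 5 via epsilon: add 15.
From 6 via epsilon: add 0, 3.
From 3 via epsilon: add 8.
From 15 via epsilon: add 14.
From 8 via epsilon: add 2, 9.
From 14 via epsilon: add 4.
From 2 via epsilon: add 10.
No new states can be added; the closed set is {0, 2, 3, 4, 5, 6, 8, 9, 10, 14, 15}.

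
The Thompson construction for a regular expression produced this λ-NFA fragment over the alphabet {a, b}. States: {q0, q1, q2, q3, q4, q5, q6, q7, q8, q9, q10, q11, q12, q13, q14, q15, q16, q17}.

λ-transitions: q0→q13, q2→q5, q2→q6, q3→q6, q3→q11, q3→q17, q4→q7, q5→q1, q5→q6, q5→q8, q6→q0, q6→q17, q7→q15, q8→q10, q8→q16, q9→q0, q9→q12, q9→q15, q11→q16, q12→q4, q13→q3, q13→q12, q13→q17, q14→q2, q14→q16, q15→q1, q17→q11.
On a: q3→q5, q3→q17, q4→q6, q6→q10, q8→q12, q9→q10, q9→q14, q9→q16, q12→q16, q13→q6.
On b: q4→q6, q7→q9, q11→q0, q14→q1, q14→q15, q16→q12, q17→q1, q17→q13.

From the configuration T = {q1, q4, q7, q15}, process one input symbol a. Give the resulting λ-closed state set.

q4 on a → {q6}.
No a-transition from q1, q7, q15.
Union after reading a: {q6}.
Now take the λ-closure:
From q6 via λ: add q0, q17.
From q0 via λ: add q13.
From q17 via λ: add q11.
From q11 via λ: add q16.
From q13 via λ: add q3, q12.
From q12 via λ: add q4.
From q4 via λ: add q7.
From q7 via λ: add q15.
From q15 via λ: add q1.
No new states can be added; the closed set is {q0, q1, q3, q4, q6, q7, q11, q12, q13, q15, q16, q17}.

{q0, q1, q3, q4, q6, q7, q11, q12, q13, q15, q16, q17}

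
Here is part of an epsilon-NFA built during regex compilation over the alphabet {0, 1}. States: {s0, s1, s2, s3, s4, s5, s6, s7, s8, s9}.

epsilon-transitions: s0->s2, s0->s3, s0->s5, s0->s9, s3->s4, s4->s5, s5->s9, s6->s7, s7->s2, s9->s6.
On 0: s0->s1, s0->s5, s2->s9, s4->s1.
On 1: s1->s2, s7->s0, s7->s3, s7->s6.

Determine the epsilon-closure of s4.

Start with {s4}.
From s4 via epsilon: add s5.
From s5 via epsilon: add s9.
From s9 via epsilon: add s6.
From s6 via epsilon: add s7.
From s7 via epsilon: add s2.
No new states can be added; the closed set is {s2, s4, s5, s6, s7, s9}.

{s2, s4, s5, s6, s7, s9}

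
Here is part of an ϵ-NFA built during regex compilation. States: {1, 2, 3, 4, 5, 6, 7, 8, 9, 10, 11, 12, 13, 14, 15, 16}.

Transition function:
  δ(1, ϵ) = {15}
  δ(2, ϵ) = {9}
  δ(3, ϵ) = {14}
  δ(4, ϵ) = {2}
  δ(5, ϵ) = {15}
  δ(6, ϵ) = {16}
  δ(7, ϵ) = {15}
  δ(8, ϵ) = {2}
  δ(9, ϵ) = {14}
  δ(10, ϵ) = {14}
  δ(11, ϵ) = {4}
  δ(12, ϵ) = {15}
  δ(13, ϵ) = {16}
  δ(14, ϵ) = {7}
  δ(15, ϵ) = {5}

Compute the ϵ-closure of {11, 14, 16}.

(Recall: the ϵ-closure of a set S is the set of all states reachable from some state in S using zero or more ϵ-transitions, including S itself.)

{2, 4, 5, 7, 9, 11, 14, 15, 16}

Start with {11, 14, 16}.
From 11 via ϵ: add 4.
From 14 via ϵ: add 7.
From 4 via ϵ: add 2.
From 7 via ϵ: add 15.
From 2 via ϵ: add 9.
From 15 via ϵ: add 5.
No new states can be added; the closed set is {2, 4, 5, 7, 9, 11, 14, 15, 16}.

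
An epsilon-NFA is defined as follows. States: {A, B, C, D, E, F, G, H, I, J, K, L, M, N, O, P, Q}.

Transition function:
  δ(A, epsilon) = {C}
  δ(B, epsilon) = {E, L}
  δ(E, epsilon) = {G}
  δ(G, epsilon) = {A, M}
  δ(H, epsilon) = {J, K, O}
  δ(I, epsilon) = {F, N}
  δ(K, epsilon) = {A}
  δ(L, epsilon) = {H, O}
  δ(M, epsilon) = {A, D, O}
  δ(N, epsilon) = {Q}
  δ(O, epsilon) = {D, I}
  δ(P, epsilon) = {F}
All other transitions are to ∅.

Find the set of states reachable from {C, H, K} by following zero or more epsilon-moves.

{A, C, D, F, H, I, J, K, N, O, Q}

Start with {C, H, K}.
From H via epsilon: add J, O.
From K via epsilon: add A.
From O via epsilon: add D, I.
From I via epsilon: add F, N.
From N via epsilon: add Q.
No new states can be added; the closed set is {A, C, D, F, H, I, J, K, N, O, Q}.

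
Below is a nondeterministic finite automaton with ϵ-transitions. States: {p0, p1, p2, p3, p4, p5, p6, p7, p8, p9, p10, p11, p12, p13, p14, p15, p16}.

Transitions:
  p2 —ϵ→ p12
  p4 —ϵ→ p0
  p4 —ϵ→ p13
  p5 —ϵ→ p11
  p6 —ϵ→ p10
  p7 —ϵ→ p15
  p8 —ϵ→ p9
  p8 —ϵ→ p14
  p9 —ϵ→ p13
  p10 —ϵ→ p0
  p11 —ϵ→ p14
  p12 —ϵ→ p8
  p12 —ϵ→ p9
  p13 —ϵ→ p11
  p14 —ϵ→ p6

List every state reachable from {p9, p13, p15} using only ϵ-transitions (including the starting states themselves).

{p0, p6, p9, p10, p11, p13, p14, p15}

Start with {p9, p13, p15}.
From p13 via ϵ: add p11.
From p11 via ϵ: add p14.
From p14 via ϵ: add p6.
From p6 via ϵ: add p10.
From p10 via ϵ: add p0.
No new states can be added; the closed set is {p0, p6, p9, p10, p11, p13, p14, p15}.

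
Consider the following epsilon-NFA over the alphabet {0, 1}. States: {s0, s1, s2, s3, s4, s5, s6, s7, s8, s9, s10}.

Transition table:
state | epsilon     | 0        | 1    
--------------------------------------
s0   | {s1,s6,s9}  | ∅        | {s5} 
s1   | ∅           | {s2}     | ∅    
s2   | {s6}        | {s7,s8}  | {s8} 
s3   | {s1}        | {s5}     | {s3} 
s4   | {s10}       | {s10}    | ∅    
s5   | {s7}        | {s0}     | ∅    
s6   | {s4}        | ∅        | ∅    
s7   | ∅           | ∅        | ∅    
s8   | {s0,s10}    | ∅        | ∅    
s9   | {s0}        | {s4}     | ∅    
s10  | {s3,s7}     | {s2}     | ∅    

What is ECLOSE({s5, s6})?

Start with {s5, s6}.
From s5 via epsilon: add s7.
From s6 via epsilon: add s4.
From s4 via epsilon: add s10.
From s10 via epsilon: add s3.
From s3 via epsilon: add s1.
No new states can be added; the closed set is {s1, s3, s4, s5, s6, s7, s10}.

{s1, s3, s4, s5, s6, s7, s10}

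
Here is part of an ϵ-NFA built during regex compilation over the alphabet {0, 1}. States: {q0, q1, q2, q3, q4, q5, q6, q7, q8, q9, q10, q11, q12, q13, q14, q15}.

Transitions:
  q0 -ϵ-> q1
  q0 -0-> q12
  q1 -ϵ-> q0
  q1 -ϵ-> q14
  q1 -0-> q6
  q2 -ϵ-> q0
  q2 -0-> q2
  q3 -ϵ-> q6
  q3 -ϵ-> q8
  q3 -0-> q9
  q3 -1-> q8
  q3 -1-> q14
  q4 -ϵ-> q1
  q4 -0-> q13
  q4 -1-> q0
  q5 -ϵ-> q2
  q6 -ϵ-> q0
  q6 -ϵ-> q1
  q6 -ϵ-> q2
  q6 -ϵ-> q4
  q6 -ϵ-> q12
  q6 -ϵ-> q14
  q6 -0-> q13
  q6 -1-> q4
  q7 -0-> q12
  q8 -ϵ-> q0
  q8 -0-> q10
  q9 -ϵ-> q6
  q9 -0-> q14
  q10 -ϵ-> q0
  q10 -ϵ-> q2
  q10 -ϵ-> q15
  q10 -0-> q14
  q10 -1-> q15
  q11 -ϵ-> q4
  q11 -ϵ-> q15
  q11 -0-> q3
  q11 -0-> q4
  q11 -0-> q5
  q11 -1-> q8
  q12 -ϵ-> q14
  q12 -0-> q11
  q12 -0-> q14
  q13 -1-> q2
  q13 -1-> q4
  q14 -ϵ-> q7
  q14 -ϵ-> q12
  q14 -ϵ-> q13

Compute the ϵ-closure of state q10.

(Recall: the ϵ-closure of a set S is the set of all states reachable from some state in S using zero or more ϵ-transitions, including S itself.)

{q0, q1, q2, q7, q10, q12, q13, q14, q15}

Start with {q10}.
From q10 via ϵ: add q0, q2, q15.
From q0 via ϵ: add q1.
From q1 via ϵ: add q14.
From q14 via ϵ: add q7, q12, q13.
No new states can be added; the closed set is {q0, q1, q2, q7, q10, q12, q13, q14, q15}.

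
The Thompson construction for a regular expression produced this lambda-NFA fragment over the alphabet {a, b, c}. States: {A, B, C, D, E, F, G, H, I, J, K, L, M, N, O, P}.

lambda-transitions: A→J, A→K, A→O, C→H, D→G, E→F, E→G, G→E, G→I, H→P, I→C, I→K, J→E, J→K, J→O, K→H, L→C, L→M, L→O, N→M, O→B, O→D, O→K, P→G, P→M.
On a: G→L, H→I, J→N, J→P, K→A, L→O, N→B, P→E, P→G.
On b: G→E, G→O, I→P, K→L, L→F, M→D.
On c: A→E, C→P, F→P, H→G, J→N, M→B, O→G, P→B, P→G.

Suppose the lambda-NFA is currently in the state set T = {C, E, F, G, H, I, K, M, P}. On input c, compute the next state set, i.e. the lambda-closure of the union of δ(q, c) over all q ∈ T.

C on c → {P}.
F on c → {P}.
H on c → {G}.
M on c → {B}.
P on c → {B, G}.
No c-transition from E, G, I, K.
Union after reading c: {B, G, P}.
Now take the lambda-closure:
From G via lambda: add E, I.
From P via lambda: add M.
From E via lambda: add F.
From I via lambda: add C, K.
From C via lambda: add H.
No new states can be added; the closed set is {B, C, E, F, G, H, I, K, M, P}.

{B, C, E, F, G, H, I, K, M, P}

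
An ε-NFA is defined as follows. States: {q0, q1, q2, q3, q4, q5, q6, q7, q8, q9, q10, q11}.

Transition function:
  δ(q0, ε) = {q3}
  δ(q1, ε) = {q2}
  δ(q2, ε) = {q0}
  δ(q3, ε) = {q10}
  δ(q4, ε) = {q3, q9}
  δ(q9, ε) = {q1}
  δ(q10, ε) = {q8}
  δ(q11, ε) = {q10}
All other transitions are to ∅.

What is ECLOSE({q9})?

Start with {q9}.
From q9 via ε: add q1.
From q1 via ε: add q2.
From q2 via ε: add q0.
From q0 via ε: add q3.
From q3 via ε: add q10.
From q10 via ε: add q8.
No new states can be added; the closed set is {q0, q1, q2, q3, q8, q9, q10}.

{q0, q1, q2, q3, q8, q9, q10}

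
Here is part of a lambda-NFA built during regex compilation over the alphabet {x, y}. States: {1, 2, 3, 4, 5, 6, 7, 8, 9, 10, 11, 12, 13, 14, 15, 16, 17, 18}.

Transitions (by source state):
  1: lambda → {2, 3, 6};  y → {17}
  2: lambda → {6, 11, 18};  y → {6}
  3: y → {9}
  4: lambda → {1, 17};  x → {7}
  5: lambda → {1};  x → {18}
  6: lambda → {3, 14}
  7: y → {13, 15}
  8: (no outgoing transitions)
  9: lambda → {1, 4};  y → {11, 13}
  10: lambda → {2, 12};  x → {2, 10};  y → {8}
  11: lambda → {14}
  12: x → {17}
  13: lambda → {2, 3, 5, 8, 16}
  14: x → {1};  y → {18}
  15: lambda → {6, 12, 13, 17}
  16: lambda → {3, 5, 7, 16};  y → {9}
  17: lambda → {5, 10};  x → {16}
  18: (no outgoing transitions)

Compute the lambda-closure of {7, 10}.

Start with {7, 10}.
From 10 via lambda: add 2, 12.
From 2 via lambda: add 6, 11, 18.
From 6 via lambda: add 3, 14.
No new states can be added; the closed set is {2, 3, 6, 7, 10, 11, 12, 14, 18}.

{2, 3, 6, 7, 10, 11, 12, 14, 18}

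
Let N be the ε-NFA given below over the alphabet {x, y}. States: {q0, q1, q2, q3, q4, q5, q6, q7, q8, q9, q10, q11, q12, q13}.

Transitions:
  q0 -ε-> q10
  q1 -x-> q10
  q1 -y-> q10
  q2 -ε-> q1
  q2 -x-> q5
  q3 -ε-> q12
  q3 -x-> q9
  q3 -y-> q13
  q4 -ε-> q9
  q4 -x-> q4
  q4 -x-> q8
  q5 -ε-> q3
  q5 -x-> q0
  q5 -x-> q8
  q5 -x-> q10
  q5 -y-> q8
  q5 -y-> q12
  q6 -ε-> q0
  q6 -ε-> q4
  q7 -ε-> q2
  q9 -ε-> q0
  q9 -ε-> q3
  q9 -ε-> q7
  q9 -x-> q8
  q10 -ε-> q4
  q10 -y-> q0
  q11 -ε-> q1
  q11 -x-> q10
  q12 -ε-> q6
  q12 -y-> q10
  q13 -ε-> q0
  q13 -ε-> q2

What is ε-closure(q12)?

{q0, q1, q2, q3, q4, q6, q7, q9, q10, q12}

Start with {q12}.
From q12 via ε: add q6.
From q6 via ε: add q0, q4.
From q0 via ε: add q10.
From q4 via ε: add q9.
From q9 via ε: add q3, q7.
From q7 via ε: add q2.
From q2 via ε: add q1.
No new states can be added; the closed set is {q0, q1, q2, q3, q4, q6, q7, q9, q10, q12}.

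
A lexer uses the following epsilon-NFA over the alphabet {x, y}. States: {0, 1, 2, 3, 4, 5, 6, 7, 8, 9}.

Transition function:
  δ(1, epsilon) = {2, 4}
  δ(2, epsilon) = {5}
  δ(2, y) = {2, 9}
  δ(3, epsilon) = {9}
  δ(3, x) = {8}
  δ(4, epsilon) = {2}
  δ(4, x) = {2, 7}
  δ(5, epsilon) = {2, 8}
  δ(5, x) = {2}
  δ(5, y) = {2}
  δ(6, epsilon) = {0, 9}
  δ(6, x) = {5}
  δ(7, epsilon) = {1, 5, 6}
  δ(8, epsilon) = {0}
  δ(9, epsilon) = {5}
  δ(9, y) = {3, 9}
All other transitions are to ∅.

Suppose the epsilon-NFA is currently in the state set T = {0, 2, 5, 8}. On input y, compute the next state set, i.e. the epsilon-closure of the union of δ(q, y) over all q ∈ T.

{0, 2, 5, 8, 9}

2 on y → {2, 9}.
5 on y → {2}.
No y-transition from 0, 8.
Union after reading y: {2, 9}.
Now take the epsilon-closure:
From 2 via epsilon: add 5.
From 5 via epsilon: add 8.
From 8 via epsilon: add 0.
No new states can be added; the closed set is {0, 2, 5, 8, 9}.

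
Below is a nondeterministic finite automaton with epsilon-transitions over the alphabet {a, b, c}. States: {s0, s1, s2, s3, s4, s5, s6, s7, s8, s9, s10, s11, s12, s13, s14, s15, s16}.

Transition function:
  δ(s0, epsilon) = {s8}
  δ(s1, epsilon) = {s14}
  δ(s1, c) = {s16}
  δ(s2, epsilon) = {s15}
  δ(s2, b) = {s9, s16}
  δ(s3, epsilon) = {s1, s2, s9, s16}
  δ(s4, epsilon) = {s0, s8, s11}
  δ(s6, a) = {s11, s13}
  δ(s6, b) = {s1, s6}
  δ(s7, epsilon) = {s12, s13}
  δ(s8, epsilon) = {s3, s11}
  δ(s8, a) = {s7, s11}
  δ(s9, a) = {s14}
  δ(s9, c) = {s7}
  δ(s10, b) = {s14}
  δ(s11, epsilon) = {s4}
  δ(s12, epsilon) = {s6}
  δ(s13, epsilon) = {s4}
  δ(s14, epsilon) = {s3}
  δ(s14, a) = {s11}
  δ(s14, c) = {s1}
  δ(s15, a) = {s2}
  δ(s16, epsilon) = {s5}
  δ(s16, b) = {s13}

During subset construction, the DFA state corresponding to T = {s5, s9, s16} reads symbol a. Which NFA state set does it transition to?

s9 on a → {s14}.
No a-transition from s5, s16.
Union after reading a: {s14}.
Now take the epsilon-closure:
From s14 via epsilon: add s3.
From s3 via epsilon: add s1, s2, s9, s16.
From s2 via epsilon: add s15.
From s16 via epsilon: add s5.
No new states can be added; the closed set is {s1, s2, s3, s5, s9, s14, s15, s16}.

{s1, s2, s3, s5, s9, s14, s15, s16}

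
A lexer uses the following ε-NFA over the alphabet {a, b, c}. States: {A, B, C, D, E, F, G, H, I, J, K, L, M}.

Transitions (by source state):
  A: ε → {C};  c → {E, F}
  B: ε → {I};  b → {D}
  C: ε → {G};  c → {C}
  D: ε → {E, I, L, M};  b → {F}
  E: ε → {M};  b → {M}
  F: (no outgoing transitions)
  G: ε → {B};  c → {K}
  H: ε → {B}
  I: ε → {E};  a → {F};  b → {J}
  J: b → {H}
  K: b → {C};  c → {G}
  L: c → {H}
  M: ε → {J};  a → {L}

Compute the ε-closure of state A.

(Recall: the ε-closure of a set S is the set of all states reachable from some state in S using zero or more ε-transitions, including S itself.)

Start with {A}.
From A via ε: add C.
From C via ε: add G.
From G via ε: add B.
From B via ε: add I.
From I via ε: add E.
From E via ε: add M.
From M via ε: add J.
No new states can be added; the closed set is {A, B, C, E, G, I, J, M}.

{A, B, C, E, G, I, J, M}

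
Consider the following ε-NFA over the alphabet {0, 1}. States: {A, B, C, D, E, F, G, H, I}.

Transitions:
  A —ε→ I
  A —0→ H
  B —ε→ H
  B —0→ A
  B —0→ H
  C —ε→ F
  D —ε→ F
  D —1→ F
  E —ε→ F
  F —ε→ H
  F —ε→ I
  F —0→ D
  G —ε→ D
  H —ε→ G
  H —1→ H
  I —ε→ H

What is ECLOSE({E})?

Start with {E}.
From E via ε: add F.
From F via ε: add H, I.
From H via ε: add G.
From G via ε: add D.
No new states can be added; the closed set is {D, E, F, G, H, I}.

{D, E, F, G, H, I}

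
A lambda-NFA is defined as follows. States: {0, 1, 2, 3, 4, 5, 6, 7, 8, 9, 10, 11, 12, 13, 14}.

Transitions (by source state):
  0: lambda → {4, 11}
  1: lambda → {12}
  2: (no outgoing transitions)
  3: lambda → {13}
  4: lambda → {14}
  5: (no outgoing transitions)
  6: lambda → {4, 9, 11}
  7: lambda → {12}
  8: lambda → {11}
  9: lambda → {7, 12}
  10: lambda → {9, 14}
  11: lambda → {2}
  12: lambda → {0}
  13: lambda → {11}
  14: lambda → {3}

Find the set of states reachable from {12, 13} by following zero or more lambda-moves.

{0, 2, 3, 4, 11, 12, 13, 14}

Start with {12, 13}.
From 12 via lambda: add 0.
From 13 via lambda: add 11.
From 0 via lambda: add 4.
From 11 via lambda: add 2.
From 4 via lambda: add 14.
From 14 via lambda: add 3.
No new states can be added; the closed set is {0, 2, 3, 4, 11, 12, 13, 14}.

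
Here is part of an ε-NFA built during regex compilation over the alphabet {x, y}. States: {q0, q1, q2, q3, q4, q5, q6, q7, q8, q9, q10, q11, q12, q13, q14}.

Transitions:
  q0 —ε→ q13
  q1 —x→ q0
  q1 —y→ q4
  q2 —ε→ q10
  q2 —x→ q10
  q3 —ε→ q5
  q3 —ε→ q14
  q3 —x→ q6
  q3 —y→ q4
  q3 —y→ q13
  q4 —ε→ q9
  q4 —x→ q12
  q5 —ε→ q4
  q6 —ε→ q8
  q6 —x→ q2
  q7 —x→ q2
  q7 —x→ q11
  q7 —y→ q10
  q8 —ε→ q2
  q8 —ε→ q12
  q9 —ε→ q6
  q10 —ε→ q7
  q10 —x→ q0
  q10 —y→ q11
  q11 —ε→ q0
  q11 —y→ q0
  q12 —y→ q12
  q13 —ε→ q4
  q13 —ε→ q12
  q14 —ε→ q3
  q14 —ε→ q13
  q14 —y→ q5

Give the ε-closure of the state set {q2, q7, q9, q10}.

{q2, q6, q7, q8, q9, q10, q12}

Start with {q2, q7, q9, q10}.
From q9 via ε: add q6.
From q6 via ε: add q8.
From q8 via ε: add q12.
No new states can be added; the closed set is {q2, q6, q7, q8, q9, q10, q12}.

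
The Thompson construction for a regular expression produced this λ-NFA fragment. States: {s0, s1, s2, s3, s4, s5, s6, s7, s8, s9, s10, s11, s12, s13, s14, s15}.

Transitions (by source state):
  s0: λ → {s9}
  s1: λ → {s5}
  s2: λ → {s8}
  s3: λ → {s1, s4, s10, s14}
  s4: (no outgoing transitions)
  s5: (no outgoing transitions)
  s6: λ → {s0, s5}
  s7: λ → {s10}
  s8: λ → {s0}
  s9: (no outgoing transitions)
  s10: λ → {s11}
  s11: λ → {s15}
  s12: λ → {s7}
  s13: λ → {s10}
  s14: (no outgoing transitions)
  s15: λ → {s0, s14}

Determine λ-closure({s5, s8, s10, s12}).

Start with {s5, s8, s10, s12}.
From s8 via λ: add s0.
From s10 via λ: add s11.
From s12 via λ: add s7.
From s0 via λ: add s9.
From s11 via λ: add s15.
From s15 via λ: add s14.
No new states can be added; the closed set is {s0, s5, s7, s8, s9, s10, s11, s12, s14, s15}.

{s0, s5, s7, s8, s9, s10, s11, s12, s14, s15}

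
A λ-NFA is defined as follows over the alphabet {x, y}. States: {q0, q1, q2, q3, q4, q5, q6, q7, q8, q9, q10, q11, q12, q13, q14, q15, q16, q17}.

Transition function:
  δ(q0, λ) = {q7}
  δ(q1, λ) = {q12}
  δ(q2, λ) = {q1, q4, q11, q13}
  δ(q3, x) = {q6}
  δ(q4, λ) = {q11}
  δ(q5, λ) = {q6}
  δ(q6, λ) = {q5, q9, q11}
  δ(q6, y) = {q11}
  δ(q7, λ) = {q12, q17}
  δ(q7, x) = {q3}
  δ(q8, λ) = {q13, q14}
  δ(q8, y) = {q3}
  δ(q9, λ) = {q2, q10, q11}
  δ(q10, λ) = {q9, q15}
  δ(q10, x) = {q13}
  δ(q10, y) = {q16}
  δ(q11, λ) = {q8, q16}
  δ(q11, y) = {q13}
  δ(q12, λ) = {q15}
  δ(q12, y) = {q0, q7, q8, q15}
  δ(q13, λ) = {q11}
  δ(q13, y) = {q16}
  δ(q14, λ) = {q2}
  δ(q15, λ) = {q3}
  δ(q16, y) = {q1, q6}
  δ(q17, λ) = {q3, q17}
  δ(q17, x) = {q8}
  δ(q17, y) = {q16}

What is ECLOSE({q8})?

Start with {q8}.
From q8 via λ: add q13, q14.
From q13 via λ: add q11.
From q14 via λ: add q2.
From q2 via λ: add q1, q4.
From q11 via λ: add q16.
From q1 via λ: add q12.
From q12 via λ: add q15.
From q15 via λ: add q3.
No new states can be added; the closed set is {q1, q2, q3, q4, q8, q11, q12, q13, q14, q15, q16}.

{q1, q2, q3, q4, q8, q11, q12, q13, q14, q15, q16}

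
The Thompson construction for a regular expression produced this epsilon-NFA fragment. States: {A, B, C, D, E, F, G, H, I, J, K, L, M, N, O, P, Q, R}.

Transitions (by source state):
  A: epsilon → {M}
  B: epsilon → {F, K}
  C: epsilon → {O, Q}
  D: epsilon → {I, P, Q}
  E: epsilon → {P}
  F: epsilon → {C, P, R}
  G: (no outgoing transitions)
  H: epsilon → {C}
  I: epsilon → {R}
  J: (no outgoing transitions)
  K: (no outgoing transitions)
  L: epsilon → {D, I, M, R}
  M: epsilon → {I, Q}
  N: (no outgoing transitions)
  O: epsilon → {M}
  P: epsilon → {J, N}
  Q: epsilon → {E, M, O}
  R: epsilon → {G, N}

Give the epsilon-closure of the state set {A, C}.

Start with {A, C}.
From A via epsilon: add M.
From C via epsilon: add O, Q.
From M via epsilon: add I.
From Q via epsilon: add E.
From E via epsilon: add P.
From I via epsilon: add R.
From P via epsilon: add J, N.
From R via epsilon: add G.
No new states can be added; the closed set is {A, C, E, G, I, J, M, N, O, P, Q, R}.

{A, C, E, G, I, J, M, N, O, P, Q, R}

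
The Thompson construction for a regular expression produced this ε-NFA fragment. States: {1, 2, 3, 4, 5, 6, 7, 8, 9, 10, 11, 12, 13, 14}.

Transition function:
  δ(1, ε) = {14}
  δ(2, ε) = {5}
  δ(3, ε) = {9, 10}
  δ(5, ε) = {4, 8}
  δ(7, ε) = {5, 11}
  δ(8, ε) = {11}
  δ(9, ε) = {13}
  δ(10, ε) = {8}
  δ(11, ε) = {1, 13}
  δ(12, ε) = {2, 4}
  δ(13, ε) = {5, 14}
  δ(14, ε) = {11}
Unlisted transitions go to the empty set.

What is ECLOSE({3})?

Start with {3}.
From 3 via ε: add 9, 10.
From 9 via ε: add 13.
From 10 via ε: add 8.
From 8 via ε: add 11.
From 13 via ε: add 5, 14.
From 5 via ε: add 4.
From 11 via ε: add 1.
No new states can be added; the closed set is {1, 3, 4, 5, 8, 9, 10, 11, 13, 14}.

{1, 3, 4, 5, 8, 9, 10, 11, 13, 14}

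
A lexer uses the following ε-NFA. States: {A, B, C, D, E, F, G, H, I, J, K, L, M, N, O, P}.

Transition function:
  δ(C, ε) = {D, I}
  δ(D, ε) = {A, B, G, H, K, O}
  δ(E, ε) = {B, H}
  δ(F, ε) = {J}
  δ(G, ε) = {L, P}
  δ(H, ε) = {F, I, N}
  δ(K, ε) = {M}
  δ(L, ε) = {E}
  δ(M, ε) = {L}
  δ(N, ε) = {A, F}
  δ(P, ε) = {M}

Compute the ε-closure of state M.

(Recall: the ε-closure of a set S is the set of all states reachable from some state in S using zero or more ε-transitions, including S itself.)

Start with {M}.
From M via ε: add L.
From L via ε: add E.
From E via ε: add B, H.
From H via ε: add F, I, N.
From F via ε: add J.
From N via ε: add A.
No new states can be added; the closed set is {A, B, E, F, H, I, J, L, M, N}.

{A, B, E, F, H, I, J, L, M, N}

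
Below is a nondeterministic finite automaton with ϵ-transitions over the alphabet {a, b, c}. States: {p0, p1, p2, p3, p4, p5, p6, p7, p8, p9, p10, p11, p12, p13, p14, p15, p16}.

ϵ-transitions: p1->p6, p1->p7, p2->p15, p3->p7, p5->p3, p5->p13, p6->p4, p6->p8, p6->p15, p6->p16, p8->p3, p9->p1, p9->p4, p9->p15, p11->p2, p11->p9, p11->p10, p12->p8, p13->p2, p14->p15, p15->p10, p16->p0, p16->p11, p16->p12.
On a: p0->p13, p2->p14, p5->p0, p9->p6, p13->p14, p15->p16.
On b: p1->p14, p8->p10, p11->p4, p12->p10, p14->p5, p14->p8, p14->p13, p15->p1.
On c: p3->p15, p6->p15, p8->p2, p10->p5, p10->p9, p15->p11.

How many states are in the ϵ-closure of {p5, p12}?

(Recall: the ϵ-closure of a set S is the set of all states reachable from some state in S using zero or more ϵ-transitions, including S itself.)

Start with {p5, p12}.
From p5 via ϵ: add p3, p13.
From p12 via ϵ: add p8.
From p3 via ϵ: add p7.
From p13 via ϵ: add p2.
From p2 via ϵ: add p15.
From p15 via ϵ: add p10.
ϵ-closure = {p2, p3, p5, p7, p8, p10, p12, p13, p15}, which has 9 states.

9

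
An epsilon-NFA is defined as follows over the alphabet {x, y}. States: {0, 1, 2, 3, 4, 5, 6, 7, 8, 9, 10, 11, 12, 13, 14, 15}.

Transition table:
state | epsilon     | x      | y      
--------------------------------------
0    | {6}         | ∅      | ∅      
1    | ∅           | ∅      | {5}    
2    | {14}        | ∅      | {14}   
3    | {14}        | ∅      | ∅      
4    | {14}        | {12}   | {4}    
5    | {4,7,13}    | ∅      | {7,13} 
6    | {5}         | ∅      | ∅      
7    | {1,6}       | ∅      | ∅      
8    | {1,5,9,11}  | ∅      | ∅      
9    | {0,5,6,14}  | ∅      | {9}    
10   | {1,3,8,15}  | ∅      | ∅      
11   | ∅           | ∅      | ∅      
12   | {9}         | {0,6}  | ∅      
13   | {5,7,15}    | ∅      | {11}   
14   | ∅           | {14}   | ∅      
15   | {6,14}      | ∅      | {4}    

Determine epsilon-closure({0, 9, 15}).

Start with {0, 9, 15}.
From 0 via epsilon: add 6.
From 9 via epsilon: add 5, 14.
From 5 via epsilon: add 4, 7, 13.
From 7 via epsilon: add 1.
No new states can be added; the closed set is {0, 1, 4, 5, 6, 7, 9, 13, 14, 15}.

{0, 1, 4, 5, 6, 7, 9, 13, 14, 15}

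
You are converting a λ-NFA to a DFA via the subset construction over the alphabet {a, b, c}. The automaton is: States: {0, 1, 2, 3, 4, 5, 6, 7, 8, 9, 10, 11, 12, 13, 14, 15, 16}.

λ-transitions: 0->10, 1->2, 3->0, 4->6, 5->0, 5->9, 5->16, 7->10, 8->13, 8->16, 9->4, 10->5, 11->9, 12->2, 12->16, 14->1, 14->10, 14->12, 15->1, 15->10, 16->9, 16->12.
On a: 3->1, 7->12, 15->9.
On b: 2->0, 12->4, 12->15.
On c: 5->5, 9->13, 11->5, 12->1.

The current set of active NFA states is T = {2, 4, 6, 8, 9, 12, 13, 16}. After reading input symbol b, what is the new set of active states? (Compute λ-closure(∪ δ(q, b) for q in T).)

{0, 1, 2, 4, 5, 6, 9, 10, 12, 15, 16}

2 on b → {0}.
12 on b → {4, 15}.
No b-transition from 4, 6, 8, 9, 13, 16.
Union after reading b: {0, 4, 15}.
Now take the λ-closure:
From 0 via λ: add 10.
From 4 via λ: add 6.
From 15 via λ: add 1.
From 1 via λ: add 2.
From 10 via λ: add 5.
From 5 via λ: add 9, 16.
From 16 via λ: add 12.
No new states can be added; the closed set is {0, 1, 2, 4, 5, 6, 9, 10, 12, 15, 16}.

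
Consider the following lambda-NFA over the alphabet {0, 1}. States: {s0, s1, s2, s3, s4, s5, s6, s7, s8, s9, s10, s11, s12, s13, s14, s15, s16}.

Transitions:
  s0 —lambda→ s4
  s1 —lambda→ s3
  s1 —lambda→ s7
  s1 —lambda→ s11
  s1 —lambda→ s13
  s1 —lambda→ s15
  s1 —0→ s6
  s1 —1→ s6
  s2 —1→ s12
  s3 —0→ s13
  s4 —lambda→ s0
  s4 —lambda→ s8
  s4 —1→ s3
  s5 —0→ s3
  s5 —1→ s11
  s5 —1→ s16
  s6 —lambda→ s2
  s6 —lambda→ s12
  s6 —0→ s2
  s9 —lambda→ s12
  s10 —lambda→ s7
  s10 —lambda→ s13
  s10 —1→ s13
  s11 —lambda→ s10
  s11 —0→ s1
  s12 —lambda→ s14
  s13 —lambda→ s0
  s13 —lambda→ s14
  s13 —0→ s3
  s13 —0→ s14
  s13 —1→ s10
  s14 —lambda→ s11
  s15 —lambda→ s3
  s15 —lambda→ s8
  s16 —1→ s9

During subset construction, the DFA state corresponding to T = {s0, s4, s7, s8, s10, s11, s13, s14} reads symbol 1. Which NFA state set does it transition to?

s4 on 1 → {s3}.
s10 on 1 → {s13}.
s13 on 1 → {s10}.
No 1-transition from s0, s7, s8, s11, s14.
Union after reading 1: {s3, s10, s13}.
Now take the lambda-closure:
From s10 via lambda: add s7.
From s13 via lambda: add s0, s14.
From s0 via lambda: add s4.
From s14 via lambda: add s11.
From s4 via lambda: add s8.
No new states can be added; the closed set is {s0, s3, s4, s7, s8, s10, s11, s13, s14}.

{s0, s3, s4, s7, s8, s10, s11, s13, s14}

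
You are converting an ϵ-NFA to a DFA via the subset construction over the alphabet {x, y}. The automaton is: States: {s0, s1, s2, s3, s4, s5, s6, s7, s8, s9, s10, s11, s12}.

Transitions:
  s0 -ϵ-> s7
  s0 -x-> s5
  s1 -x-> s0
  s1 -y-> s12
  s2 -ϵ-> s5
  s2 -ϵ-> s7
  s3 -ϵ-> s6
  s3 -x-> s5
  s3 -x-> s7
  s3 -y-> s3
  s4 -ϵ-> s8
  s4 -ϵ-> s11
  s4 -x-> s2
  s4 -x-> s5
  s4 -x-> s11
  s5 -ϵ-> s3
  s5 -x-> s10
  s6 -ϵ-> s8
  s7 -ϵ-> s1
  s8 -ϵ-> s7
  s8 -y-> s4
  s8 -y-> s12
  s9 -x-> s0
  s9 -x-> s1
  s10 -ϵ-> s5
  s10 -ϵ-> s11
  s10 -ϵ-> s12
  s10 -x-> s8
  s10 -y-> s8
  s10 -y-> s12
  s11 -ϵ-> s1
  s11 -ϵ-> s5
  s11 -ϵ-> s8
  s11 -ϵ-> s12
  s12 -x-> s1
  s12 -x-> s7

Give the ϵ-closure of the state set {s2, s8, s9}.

Start with {s2, s8, s9}.
From s2 via ϵ: add s5, s7.
From s5 via ϵ: add s3.
From s7 via ϵ: add s1.
From s3 via ϵ: add s6.
No new states can be added; the closed set is {s1, s2, s3, s5, s6, s7, s8, s9}.

{s1, s2, s3, s5, s6, s7, s8, s9}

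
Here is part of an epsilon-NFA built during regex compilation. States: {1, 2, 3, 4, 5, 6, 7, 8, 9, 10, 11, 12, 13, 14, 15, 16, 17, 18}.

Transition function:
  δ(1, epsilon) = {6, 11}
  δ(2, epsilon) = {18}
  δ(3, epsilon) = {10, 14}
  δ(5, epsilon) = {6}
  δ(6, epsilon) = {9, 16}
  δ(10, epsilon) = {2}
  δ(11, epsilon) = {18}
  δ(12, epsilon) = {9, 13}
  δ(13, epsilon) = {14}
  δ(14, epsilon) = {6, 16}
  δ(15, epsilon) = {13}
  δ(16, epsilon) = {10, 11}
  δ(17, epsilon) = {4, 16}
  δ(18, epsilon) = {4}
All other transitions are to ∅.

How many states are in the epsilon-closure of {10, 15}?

Start with {10, 15}.
From 10 via epsilon: add 2.
From 15 via epsilon: add 13.
From 2 via epsilon: add 18.
From 13 via epsilon: add 14.
From 14 via epsilon: add 6, 16.
From 18 via epsilon: add 4.
From 6 via epsilon: add 9.
From 16 via epsilon: add 11.
epsilon-closure = {2, 4, 6, 9, 10, 11, 13, 14, 15, 16, 18}, which has 11 states.

11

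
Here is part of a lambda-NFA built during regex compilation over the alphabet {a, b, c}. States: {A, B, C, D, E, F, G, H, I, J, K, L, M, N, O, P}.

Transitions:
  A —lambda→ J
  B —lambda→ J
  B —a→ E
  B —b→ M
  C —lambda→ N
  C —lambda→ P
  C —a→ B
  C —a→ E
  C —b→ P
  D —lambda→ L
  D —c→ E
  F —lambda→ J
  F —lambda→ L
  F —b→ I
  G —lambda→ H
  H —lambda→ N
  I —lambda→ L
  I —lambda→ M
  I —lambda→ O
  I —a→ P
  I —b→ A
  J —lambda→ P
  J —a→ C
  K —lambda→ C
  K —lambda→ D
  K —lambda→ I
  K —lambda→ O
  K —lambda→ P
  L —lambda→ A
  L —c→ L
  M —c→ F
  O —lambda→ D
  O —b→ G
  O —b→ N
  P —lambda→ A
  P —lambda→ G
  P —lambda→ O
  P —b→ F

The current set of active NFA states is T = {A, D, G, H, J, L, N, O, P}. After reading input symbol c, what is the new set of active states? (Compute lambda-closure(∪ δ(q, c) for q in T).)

{A, D, E, G, H, J, L, N, O, P}

D on c → {E}.
L on c → {L}.
No c-transition from A, G, H, J, N, O, P.
Union after reading c: {E, L}.
Now take the lambda-closure:
From L via lambda: add A.
From A via lambda: add J.
From J via lambda: add P.
From P via lambda: add G, O.
From G via lambda: add H.
From O via lambda: add D.
From H via lambda: add N.
No new states can be added; the closed set is {A, D, E, G, H, J, L, N, O, P}.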